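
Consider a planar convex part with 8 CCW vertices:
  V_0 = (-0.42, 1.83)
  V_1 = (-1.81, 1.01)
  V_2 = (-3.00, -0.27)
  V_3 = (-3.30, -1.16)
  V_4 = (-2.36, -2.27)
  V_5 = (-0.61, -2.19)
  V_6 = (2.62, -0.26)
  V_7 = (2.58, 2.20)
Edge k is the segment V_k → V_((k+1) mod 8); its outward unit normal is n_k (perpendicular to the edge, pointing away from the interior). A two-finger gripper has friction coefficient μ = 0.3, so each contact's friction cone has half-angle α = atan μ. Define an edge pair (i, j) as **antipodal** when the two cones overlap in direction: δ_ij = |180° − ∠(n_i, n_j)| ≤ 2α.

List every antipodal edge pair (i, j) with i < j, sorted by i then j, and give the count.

α = atan 0.3 = 16.70°;  2α = 33.40°
n_0 = (-0.5081, +0.8613)
n_1 = (-0.7324, +0.6809)
n_2 = (-0.9476, +0.3194)
n_3 = (-0.7631, -0.6463)
n_4 = (+0.0457, -0.9990)
n_5 = (+0.5129, -0.8584)
n_6 = (+0.9999, +0.0163)
n_7 = (-0.1224, +0.9925)
  (0,1): δ = 163.45°  ·
  (0,2): δ = 139.17°  ·
  (0,3): δ = 80.28°  ·
  (0,4): δ = 27.92°  ✓
  (0,5): δ = 0.32°  ✓
  (0,6): δ = 60.39°  ·
  (0,7): δ = 156.49°  ·
  (1,2): δ = 155.71°  ·
  (1,3): δ = 96.83°  ·
  (1,4): δ = 44.47°  ·
  (1,5): δ = 16.23°  ✓
  (1,6): δ = 43.84°  ·
  (1,7): δ = 139.94°  ·
  (2,3): δ = 121.11°  ·
  (2,4): δ = 68.75°  ·
  (2,5): δ = 40.51°  ·
  (2,6): δ = 19.56°  ✓
  (2,7): δ = 115.66°  ·
  (3,4): δ = 127.64°  ·
  (3,5): δ = 99.40°  ·
  (3,6): δ = 39.33°  ·
  (3,7): δ = 56.77°  ·
  (4,5): δ = 151.76°  ·
  (4,6): δ = 91.69°  ·
  (4,7): δ = 4.41°  ✓
  (5,6): δ = 119.93°  ·
  (5,7): δ = 23.83°  ✓
  (6,7): δ = 83.90°  ·
antipodal pairs: 6

count = 6; pairs: (0,4), (0,5), (1,5), (2,6), (4,7), (5,7)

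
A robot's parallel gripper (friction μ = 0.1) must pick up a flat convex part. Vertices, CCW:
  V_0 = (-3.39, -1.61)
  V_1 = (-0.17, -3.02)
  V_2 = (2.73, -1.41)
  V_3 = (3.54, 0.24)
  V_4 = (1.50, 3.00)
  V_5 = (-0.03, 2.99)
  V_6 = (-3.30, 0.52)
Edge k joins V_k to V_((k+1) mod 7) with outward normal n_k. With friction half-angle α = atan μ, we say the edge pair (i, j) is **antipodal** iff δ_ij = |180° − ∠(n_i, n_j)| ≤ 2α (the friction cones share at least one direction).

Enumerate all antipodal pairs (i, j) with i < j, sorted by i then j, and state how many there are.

α = atan 0.1 = 5.71°;  2α = 11.42°
n_0 = (-0.4011, -0.9160)
n_1 = (+0.4854, -0.8743)
n_2 = (+0.8977, -0.4407)
n_3 = (+0.8042, +0.5944)
n_4 = (-0.0065, +1.0000)
n_5 = (-0.6027, +0.7979)
n_6 = (-0.9991, +0.0422)
  (0,1): δ = 127.31°  ·
  (0,2): δ = 92.50°  ·
  (0,3): δ = 29.88°  ·
  (0,4): δ = 24.02°  ·
  (0,5): δ = 60.71°  ·
  (0,6): δ = 111.23°  ·
  (1,2): δ = 145.18°  ·
  (1,3): δ = 82.57°  ·
  (1,4): δ = 28.66°  ·
  (1,5): δ = 8.03°  ✓
  (1,6): δ = 58.54°  ·
  (2,3): δ = 117.38°  ·
  (2,4): δ = 63.48°  ·
  (2,5): δ = 26.79°  ·
  (2,6): δ = 23.73°  ·
  (3,4): δ = 126.09°  ·
  (3,5): δ = 89.40°  ·
  (3,6): δ = 38.89°  ·
  (4,5): δ = 143.31°  ·
  (4,6): δ = 92.79°  ·
  (5,6): δ = 129.49°  ·
antipodal pairs: 1

count = 1; pairs: (1,5)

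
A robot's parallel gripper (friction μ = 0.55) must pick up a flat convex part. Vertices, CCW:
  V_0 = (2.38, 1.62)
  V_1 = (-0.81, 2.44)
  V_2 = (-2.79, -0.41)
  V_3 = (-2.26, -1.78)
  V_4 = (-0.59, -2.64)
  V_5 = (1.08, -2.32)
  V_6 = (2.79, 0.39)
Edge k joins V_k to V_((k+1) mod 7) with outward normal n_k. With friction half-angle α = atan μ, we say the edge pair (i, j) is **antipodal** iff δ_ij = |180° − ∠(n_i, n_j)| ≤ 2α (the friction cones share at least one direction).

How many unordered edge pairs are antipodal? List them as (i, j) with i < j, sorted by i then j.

count = 9; pairs: (0,2), (0,3), (0,4), (1,4), (1,5), (1,6), (2,5), (2,6), (3,6)

α = atan 0.55 = 28.81°;  2α = 57.62°
n_0 = (+0.2490, +0.9685)
n_1 = (-0.8213, +0.5706)
n_2 = (-0.9326, -0.3608)
n_3 = (-0.4578, -0.8890)
n_4 = (+0.1882, -0.9821)
n_5 = (+0.8457, -0.5336)
n_6 = (+0.9487, +0.3162)
  (0,1): δ = 110.37°  ·
  (0,2): δ = 54.43°  ✓
  (0,3): δ = 12.83°  ✓
  (0,4): δ = 25.26°  ✓
  (0,5): δ = 72.16°  ·
  (0,6): δ = 122.85°  ·
  (1,2): δ = 124.06°  ·
  (1,3): δ = 82.46°  ·
  (1,4): δ = 44.36°  ✓
  (1,5): δ = 2.54°  ✓
  (1,6): δ = 53.22°  ✓
  (2,3): δ = 138.40°  ·
  (2,4): δ = 100.30°  ·
  (2,5): δ = 53.40°  ✓
  (2,6): δ = 2.71°  ✓
  (3,4): δ = 141.91°  ·
  (3,5): δ = 95.00°  ·
  (3,6): δ = 44.32°  ✓
  (4,5): δ = 133.10°  ·
  (4,6): δ = 82.41°  ·
  (5,6): δ = 129.31°  ·
antipodal pairs: 9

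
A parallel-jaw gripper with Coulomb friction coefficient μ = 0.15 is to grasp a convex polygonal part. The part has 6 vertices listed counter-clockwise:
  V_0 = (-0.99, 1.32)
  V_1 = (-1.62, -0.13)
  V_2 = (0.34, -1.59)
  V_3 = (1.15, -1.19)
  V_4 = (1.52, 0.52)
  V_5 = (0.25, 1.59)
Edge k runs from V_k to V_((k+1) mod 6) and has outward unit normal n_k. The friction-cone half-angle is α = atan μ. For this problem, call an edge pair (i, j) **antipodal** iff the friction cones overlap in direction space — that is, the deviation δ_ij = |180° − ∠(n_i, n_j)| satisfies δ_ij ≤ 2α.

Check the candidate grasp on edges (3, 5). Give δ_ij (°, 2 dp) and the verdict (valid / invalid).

δ = 65.51°, invalid

α = atan 0.15 = 8.53°;  2α = 17.06°
edge 3: e_3 = (+0.37, +1.71);  n_3 = (+0.9774, -0.2115)
edge 5: e_5 = (-1.24, -0.27);  n_5 = (-0.2128, +0.9771)
∠(n_3, n_5) = 114.49°
δ = |180° − 114.49°| = 65.51°
65.51° > 2α = 17.06°  →  invalid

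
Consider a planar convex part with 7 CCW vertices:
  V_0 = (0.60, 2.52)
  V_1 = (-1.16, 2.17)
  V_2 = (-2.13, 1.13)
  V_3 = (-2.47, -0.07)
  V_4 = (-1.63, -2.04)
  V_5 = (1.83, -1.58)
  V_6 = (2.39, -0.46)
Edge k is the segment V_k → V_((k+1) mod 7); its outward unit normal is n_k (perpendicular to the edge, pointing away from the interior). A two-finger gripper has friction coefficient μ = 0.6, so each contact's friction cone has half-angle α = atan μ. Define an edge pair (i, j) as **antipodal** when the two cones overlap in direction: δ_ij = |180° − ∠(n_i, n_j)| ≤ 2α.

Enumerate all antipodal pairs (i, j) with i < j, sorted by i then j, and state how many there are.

α = atan 0.6 = 30.96°;  2α = 61.93°
n_0 = (-0.1950, +0.9808)
n_1 = (-0.7313, +0.6821)
n_2 = (-0.9621, +0.2726)
n_3 = (-0.9199, -0.3922)
n_4 = (+0.1318, -0.9913)
n_5 = (+0.8944, -0.4472)
n_6 = (+0.8572, +0.5149)
  (0,1): δ = 144.25°  ·
  (0,2): δ = 117.07°  ·
  (0,3): δ = 78.15°  ·
  (0,4): δ = 3.67°  ✓
  (0,5): δ = 52.19°  ✓
  (0,6): δ = 109.74°  ·
  (1,2): δ = 152.81°  ·
  (1,3): δ = 113.90°  ·
  (1,4): δ = 39.42°  ✓
  (1,5): δ = 16.44°  ✓
  (1,6): δ = 74.00°  ·
  (2,3): δ = 141.09°  ·
  (2,4): δ = 66.61°  ·
  (2,5): δ = 10.75°  ✓
  (2,6): δ = 46.81°  ✓
  (3,4): δ = 105.52°  ·
  (3,5): δ = 49.66°  ✓
  (3,6): δ = 7.90°  ✓
  (4,5): δ = 124.14°  ·
  (4,6): δ = 66.58°  ·
  (5,6): δ = 122.44°  ·
antipodal pairs: 8

count = 8; pairs: (0,4), (0,5), (1,4), (1,5), (2,5), (2,6), (3,5), (3,6)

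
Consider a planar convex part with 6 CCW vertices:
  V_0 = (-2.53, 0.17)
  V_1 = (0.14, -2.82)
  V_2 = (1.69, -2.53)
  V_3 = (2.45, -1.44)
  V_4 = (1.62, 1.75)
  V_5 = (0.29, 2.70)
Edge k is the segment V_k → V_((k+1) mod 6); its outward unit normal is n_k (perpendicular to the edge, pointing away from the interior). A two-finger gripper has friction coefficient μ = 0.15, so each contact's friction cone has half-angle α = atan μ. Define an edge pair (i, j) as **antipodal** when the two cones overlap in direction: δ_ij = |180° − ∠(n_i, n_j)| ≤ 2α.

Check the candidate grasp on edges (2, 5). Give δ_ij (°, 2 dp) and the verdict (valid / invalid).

α = atan 0.15 = 8.53°;  2α = 17.06°
edge 2: e_2 = (+0.76, +1.09);  n_2 = (+0.8203, -0.5719)
edge 5: e_5 = (-2.82, -2.53);  n_5 = (-0.6678, +0.7443)
∠(n_2, n_5) = 166.78°
δ = |180° − 166.78°| = 13.22°
13.22° ≤ 2α = 17.06°  →  valid

δ = 13.22°, valid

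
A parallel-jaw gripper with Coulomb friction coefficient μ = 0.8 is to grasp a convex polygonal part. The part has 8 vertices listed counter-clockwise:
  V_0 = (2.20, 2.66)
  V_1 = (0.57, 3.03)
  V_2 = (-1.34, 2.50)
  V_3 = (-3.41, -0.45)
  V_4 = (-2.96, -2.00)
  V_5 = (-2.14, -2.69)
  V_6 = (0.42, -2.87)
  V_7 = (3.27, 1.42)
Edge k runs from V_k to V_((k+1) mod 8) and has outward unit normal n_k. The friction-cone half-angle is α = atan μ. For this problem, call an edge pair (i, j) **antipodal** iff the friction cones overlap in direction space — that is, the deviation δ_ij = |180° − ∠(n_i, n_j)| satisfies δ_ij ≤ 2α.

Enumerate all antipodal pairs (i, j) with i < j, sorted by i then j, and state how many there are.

count = 14; pairs: (0,3), (0,4), (0,5), (0,6), (1,4), (1,5), (1,6), (2,5), (2,6), (2,7), (3,6), (3,7), (4,7), (5,7)

α = atan 0.8 = 38.66°;  2α = 77.32°
n_0 = (+0.2214, +0.9752)
n_1 = (-0.2674, +0.9636)
n_2 = (-0.8186, +0.5744)
n_3 = (-0.9603, -0.2788)
n_4 = (-0.6438, -0.7652)
n_5 = (-0.0701, -0.9975)
n_6 = (+0.8329, -0.5534)
n_7 = (+0.7571, +0.6533)
  (0,1): δ = 151.70°  ·
  (0,2): δ = 112.27°  ·
  (0,3): δ = 61.02°  ✓
  (0,4): δ = 27.29°  ✓
  (0,5): δ = 8.77°  ✓
  (0,6): δ = 69.19°  ✓
  (0,7): δ = 143.58°  ·
  (1,2): δ = 140.57°  ·
  (1,3): δ = 89.32°  ·
  (1,4): δ = 55.59°  ✓
  (1,5): δ = 19.53°  ✓
  (1,6): δ = 40.89°  ✓
  (1,7): δ = 115.28°  ·
  (2,3): δ = 128.75°  ·
  (2,4): δ = 95.02°  ·
  (2,5): δ = 58.96°  ✓
  (2,6): δ = 1.46°  ✓
  (2,7): δ = 75.85°  ✓
  (3,4): δ = 146.27°  ·
  (3,5): δ = 110.21°  ·
  (3,6): δ = 49.79°  ✓
  (3,7): δ = 24.60°  ✓
  (4,5): δ = 143.94°  ·
  (4,6): δ = 83.52°  ·
  (4,7): δ = 9.13°  ✓
  (5,6): δ = 119.58°  ·
  (5,7): δ = 45.19°  ✓
  (6,7): δ = 105.61°  ·
antipodal pairs: 14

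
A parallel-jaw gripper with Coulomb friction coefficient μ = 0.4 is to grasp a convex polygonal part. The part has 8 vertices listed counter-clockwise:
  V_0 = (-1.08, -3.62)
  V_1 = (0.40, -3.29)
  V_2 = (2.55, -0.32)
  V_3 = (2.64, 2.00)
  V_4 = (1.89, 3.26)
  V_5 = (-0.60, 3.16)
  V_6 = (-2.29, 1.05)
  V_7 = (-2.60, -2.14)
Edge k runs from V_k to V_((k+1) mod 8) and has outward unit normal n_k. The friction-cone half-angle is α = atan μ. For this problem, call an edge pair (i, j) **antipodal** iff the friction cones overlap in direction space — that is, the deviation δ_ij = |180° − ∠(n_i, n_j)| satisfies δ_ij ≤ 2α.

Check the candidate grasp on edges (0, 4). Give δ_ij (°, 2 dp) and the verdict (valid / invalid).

δ = 10.27°, valid

α = atan 0.4 = 21.80°;  2α = 43.60°
edge 0: e_0 = (+1.48, +0.33);  n_0 = (+0.2176, -0.9760)
edge 4: e_4 = (-2.49, -0.10);  n_4 = (-0.0401, +0.9992)
∠(n_0, n_4) = 169.73°
δ = |180° − 169.73°| = 10.27°
10.27° ≤ 2α = 43.60°  →  valid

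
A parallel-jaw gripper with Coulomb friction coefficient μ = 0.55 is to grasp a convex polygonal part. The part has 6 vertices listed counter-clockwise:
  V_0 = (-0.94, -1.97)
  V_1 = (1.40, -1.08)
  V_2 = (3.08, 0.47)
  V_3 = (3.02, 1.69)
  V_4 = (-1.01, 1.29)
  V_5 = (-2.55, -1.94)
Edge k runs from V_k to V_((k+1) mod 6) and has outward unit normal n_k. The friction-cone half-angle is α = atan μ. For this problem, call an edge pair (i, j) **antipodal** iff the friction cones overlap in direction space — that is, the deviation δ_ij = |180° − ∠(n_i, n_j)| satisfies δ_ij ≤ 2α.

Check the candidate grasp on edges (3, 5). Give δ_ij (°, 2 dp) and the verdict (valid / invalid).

α = atan 0.55 = 28.81°;  2α = 57.62°
edge 3: e_3 = (-4.03, -0.40);  n_3 = (-0.0988, +0.9951)
edge 5: e_5 = (+1.61, -0.03);  n_5 = (-0.0186, -0.9998)
∠(n_3, n_5) = 173.26°
δ = |180° − 173.26°| = 6.74°
6.74° ≤ 2α = 57.62°  →  valid

δ = 6.74°, valid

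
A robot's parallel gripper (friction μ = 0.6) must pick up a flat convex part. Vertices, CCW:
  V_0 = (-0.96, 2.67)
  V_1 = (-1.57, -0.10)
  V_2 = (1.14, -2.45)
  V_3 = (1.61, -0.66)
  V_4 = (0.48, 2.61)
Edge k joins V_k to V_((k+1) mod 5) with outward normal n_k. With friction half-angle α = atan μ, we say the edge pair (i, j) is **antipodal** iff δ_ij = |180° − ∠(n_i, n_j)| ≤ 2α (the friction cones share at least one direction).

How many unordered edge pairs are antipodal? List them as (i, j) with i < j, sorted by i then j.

α = atan 0.6 = 30.96°;  2α = 61.93°
n_0 = (-0.9766, +0.2151)
n_1 = (-0.6551, -0.7555)
n_2 = (+0.9672, -0.2540)
n_3 = (+0.9452, +0.3266)
n_4 = (+0.0416, +0.9991)
  (0,1): δ = 118.51°  ·
  (0,2): δ = 2.29°  ✓
  (0,3): δ = 31.48°  ✓
  (0,4): δ = 100.03°  ·
  (1,2): δ = 63.78°  ·
  (1,3): δ = 30.01°  ✓
  (1,4): δ = 38.54°  ✓
  (2,3): δ = 146.22°  ·
  (2,4): δ = 77.67°  ·
  (3,4): δ = 111.45°  ·
antipodal pairs: 4

count = 4; pairs: (0,2), (0,3), (1,3), (1,4)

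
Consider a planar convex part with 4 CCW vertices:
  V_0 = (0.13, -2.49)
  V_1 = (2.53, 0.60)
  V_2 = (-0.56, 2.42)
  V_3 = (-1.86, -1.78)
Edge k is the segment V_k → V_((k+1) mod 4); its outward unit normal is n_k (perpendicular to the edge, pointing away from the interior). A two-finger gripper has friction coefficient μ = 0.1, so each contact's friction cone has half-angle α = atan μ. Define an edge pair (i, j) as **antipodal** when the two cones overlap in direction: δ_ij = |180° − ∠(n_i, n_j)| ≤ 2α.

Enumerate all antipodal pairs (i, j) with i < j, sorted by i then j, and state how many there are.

count = 1; pairs: (1,3)

α = atan 0.1 = 5.71°;  2α = 11.42°
n_0 = (+0.7898, -0.6134)
n_1 = (+0.5075, +0.8616)
n_2 = (-0.9553, +0.2957)
n_3 = (-0.3360, -0.9418)
  (0,1): δ = 82.66°  ·
  (0,2): δ = 20.64°  ·
  (0,3): δ = 108.20°  ·
  (1,2): δ = 76.70°  ·
  (1,3): δ = 10.86°  ✓
  (2,3): δ = 92.44°  ·
antipodal pairs: 1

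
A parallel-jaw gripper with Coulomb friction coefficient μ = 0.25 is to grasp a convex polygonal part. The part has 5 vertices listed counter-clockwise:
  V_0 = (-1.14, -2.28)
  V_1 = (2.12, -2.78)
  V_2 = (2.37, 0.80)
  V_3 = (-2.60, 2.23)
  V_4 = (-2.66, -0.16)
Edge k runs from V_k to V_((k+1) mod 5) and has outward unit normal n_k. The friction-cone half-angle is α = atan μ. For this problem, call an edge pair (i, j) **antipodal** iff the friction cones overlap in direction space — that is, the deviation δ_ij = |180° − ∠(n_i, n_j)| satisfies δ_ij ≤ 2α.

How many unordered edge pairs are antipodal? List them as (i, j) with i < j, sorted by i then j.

count = 2; pairs: (0,2), (1,3)

α = atan 0.25 = 14.04°;  2α = 28.07°
n_0 = (-0.1516, -0.9884)
n_1 = (+0.9976, -0.0697)
n_2 = (+0.2765, +0.9610)
n_3 = (-0.9997, +0.0251)
n_4 = (-0.8127, -0.5827)
  (0,1): δ = 85.27°  ·
  (0,2): δ = 7.33°  ✓
  (0,3): δ = 97.28°  ·
  (0,4): δ = 134.36°  ·
  (1,2): δ = 102.06°  ·
  (1,3): δ = 2.56°  ✓
  (1,4): δ = 39.63°  ·
  (2,3): δ = 75.39°  ·
  (2,4): δ = 38.31°  ·
  (3,4): δ = 142.92°  ·
antipodal pairs: 2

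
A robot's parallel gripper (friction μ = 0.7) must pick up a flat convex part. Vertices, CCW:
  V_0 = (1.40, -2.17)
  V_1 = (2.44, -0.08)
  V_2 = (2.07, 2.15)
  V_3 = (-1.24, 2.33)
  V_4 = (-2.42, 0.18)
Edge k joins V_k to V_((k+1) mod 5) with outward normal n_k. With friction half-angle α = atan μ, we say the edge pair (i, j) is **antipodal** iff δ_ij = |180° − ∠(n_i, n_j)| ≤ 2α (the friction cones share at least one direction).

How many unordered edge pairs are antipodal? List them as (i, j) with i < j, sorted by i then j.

α = atan 0.7 = 34.99°;  2α = 69.98°
n_0 = (+0.8953, -0.4455)
n_1 = (+0.9865, +0.1637)
n_2 = (+0.0543, +0.9985)
n_3 = (-0.8766, +0.4811)
n_4 = (-0.5240, -0.8517)
  (0,1): δ = 144.12°  ·
  (0,2): δ = 66.66°  ✓
  (0,3): δ = 2.30°  ✓
  (0,4): δ = 84.86°  ·
  (1,2): δ = 102.53°  ·
  (1,3): δ = 38.18°  ✓
  (1,4): δ = 48.98°  ✓
  (2,3): δ = 115.65°  ·
  (2,4): δ = 28.49°  ✓
  (3,4): δ = 92.84°  ·
antipodal pairs: 5

count = 5; pairs: (0,2), (0,3), (1,3), (1,4), (2,4)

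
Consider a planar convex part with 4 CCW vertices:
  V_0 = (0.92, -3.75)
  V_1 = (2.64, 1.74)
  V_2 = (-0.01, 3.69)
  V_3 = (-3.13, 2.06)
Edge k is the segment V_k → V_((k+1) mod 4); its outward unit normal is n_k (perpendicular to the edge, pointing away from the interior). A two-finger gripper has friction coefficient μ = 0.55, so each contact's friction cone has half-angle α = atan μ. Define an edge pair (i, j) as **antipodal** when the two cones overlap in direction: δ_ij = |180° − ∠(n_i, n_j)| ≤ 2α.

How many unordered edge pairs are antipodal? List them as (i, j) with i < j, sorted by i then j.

α = atan 0.55 = 28.81°;  2α = 57.62°
n_0 = (+0.9543, -0.2990)
n_1 = (+0.5927, +0.8054)
n_2 = (-0.4631, +0.8863)
n_3 = (-0.8204, -0.5719)
  (0,1): δ = 108.95°  ·
  (0,2): δ = 45.02°  ✓
  (0,3): δ = 52.27°  ✓
  (1,2): δ = 116.07°  ·
  (1,3): δ = 18.77°  ✓
  (2,3): δ = 82.70°  ·
antipodal pairs: 3

count = 3; pairs: (0,2), (0,3), (1,3)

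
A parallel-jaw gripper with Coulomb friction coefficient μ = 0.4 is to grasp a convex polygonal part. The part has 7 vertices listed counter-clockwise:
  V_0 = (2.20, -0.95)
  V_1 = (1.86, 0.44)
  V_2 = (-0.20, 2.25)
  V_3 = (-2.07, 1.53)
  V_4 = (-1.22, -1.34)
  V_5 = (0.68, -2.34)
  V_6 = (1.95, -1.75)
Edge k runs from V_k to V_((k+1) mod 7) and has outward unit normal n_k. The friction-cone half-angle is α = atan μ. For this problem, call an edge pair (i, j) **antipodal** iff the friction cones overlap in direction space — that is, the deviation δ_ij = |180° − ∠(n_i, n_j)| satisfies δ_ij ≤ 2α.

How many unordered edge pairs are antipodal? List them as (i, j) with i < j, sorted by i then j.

α = atan 0.4 = 21.80°;  2α = 43.60°
n_0 = (+0.9714, +0.2376)
n_1 = (+0.6601, +0.7512)
n_2 = (-0.3593, +0.9332)
n_3 = (-0.9588, -0.2840)
n_4 = (-0.4657, -0.8849)
n_5 = (+0.4213, -0.9069)
n_6 = (+0.9545, -0.2983)
  (0,1): δ = 145.05°  ·
  (0,2): δ = 82.69°  ·
  (0,3): δ = 2.75°  ✓
  (0,4): δ = 48.50°  ·
  (0,5): δ = 101.17°  ·
  (0,6): δ = 148.90°  ·
  (1,2): δ = 117.64°  ·
  (1,3): δ = 32.20°  ✓
  (1,4): δ = 13.55°  ✓
  (1,5): δ = 66.22°  ·
  (1,6): δ = 113.95°  ·
  (2,3): δ = 94.56°  ·
  (2,4): δ = 48.82°  ·
  (2,5): δ = 3.86°  ✓
  (2,6): δ = 51.59°  ·
  (3,4): δ = 134.26°  ·
  (3,5): δ = 81.58°  ·
  (3,6): δ = 33.85°  ✓
  (4,5): δ = 127.32°  ·
  (4,6): δ = 79.60°  ·
  (5,6): δ = 132.27°  ·
antipodal pairs: 5

count = 5; pairs: (0,3), (1,3), (1,4), (2,5), (3,6)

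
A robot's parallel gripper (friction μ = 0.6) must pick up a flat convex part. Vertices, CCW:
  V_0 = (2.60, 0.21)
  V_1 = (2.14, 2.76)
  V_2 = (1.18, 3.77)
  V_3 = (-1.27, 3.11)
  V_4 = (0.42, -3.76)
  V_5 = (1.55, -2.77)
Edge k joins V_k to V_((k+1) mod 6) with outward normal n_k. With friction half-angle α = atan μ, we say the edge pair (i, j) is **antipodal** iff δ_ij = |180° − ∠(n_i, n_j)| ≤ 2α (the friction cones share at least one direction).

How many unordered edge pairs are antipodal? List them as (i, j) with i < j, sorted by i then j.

count = 5; pairs: (0,3), (1,3), (2,4), (2,5), (3,5)

α = atan 0.6 = 30.96°;  2α = 61.93°
n_0 = (+0.9841, +0.1775)
n_1 = (+0.7248, +0.6889)
n_2 = (-0.2601, +0.9656)
n_3 = (-0.9711, -0.2389)
n_4 = (+0.6590, -0.7522)
n_5 = (+0.9432, -0.3323)
  (0,1): δ = 146.68°  ·
  (0,2): δ = 85.15°  ·
  (0,3): δ = 3.59°  ✓
  (0,4): δ = 121.00°  ·
  (0,5): δ = 150.36°  ·
  (1,2): δ = 118.47°  ·
  (1,3): δ = 29.73°  ✓
  (1,4): δ = 87.68°  ·
  (1,5): δ = 117.04°  ·
  (2,3): δ = 91.26°  ·
  (2,4): δ = 26.14°  ✓
  (2,5): δ = 55.51°  ✓
  (3,4): δ = 62.60°  ·
  (3,5): δ = 33.23°  ✓
  (4,5): δ = 150.63°  ·
antipodal pairs: 5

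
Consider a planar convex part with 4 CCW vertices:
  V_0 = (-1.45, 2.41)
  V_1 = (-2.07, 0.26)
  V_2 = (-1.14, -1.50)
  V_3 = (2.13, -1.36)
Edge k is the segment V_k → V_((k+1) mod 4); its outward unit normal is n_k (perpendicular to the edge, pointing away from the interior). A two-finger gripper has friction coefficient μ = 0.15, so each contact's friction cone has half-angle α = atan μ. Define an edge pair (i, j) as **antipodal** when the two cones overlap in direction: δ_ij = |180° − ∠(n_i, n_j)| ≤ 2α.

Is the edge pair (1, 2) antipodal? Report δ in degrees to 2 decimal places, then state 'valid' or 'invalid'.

α = atan 0.15 = 8.53°;  2α = 17.06°
edge 1: e_1 = (+0.93, -1.76);  n_1 = (-0.8842, -0.4672)
edge 2: e_2 = (+3.27, +0.14);  n_2 = (+0.0428, -0.9991)
∠(n_1, n_2) = 64.60°
δ = |180° − 64.60°| = 115.40°
115.40° > 2α = 17.06°  →  invalid

δ = 115.40°, invalid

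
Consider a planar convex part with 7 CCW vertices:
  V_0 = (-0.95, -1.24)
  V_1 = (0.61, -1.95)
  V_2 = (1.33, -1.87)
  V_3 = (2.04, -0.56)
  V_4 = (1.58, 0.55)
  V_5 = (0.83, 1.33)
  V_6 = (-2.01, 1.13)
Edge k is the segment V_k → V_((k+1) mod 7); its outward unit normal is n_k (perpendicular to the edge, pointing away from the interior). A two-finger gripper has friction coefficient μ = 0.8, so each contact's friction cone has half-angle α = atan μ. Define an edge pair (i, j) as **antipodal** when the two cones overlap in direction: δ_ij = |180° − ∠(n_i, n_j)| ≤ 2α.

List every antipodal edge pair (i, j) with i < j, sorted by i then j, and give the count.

count = 11; pairs: (0,3), (0,4), (0,5), (1,3), (1,4), (1,5), (2,5), (2,6), (3,6), (4,6), (5,6)

α = atan 0.8 = 38.66°;  2α = 77.32°
n_0 = (-0.4142, -0.9102)
n_1 = (+0.1104, -0.9939)
n_2 = (+0.8792, -0.4765)
n_3 = (+0.9238, +0.3828)
n_4 = (+0.7208, +0.6931)
n_5 = (-0.0702, +0.9975)
n_6 = (-0.9129, -0.4083)
  (0,1): δ = 149.19°  ·
  (0,2): δ = 93.99°  ·
  (0,3): δ = 43.02°  ✓
  (0,4): δ = 21.65°  ✓
  (0,5): δ = 28.50°  ✓
  (0,6): δ = 138.57°  ·
  (1,2): δ = 124.80°  ·
  (1,3): δ = 73.83°  ✓
  (1,4): δ = 52.46°  ✓
  (1,5): δ = 2.31°  ✓
  (1,6): δ = 107.76°  ·
  (2,3): δ = 129.03°  ·
  (2,4): δ = 107.67°  ·
  (2,5): δ = 57.51°  ✓
  (2,6): δ = 52.55°  ✓
  (3,4): δ = 158.63°  ·
  (3,5): δ = 108.48°  ·
  (3,6): δ = 1.59°  ✓
  (4,5): δ = 129.85°  ·
  (4,6): δ = 19.78°  ✓
  (5,6): δ = 69.93°  ✓
antipodal pairs: 11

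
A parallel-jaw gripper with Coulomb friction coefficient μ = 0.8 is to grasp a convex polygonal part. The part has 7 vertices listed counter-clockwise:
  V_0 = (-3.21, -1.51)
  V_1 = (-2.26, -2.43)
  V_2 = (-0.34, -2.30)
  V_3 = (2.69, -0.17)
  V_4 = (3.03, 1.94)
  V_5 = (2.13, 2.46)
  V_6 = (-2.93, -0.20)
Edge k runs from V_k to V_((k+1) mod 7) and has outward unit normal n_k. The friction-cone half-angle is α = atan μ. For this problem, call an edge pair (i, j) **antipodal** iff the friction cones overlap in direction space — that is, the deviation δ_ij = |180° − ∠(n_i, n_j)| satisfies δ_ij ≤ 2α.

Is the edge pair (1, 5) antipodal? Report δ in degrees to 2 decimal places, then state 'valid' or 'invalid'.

δ = 23.86°, valid

α = atan 0.8 = 38.66°;  2α = 77.32°
edge 1: e_1 = (+1.92, +0.13);  n_1 = (+0.0676, -0.9977)
edge 5: e_5 = (-5.06, -2.66);  n_5 = (-0.4653, +0.8851)
∠(n_1, n_5) = 156.14°
δ = |180° − 156.14°| = 23.86°
23.86° ≤ 2α = 77.32°  →  valid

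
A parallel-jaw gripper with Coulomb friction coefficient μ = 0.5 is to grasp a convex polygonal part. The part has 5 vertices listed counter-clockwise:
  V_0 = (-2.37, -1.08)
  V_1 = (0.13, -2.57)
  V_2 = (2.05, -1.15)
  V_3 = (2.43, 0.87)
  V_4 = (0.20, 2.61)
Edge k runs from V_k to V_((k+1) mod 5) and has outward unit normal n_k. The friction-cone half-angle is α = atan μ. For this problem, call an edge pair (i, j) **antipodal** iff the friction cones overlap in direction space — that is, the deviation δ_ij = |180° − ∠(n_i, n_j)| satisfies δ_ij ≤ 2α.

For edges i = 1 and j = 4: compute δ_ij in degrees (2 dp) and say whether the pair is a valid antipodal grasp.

α = atan 0.5 = 26.57°;  2α = 53.13°
edge 1: e_1 = (+1.92, +1.42);  n_1 = (+0.5946, -0.8040)
edge 4: e_4 = (-2.57, -3.69);  n_4 = (-0.8206, +0.5715)
∠(n_1, n_4) = 161.34°
δ = |180° − 161.34°| = 18.66°
18.66° ≤ 2α = 53.13°  →  valid

δ = 18.66°, valid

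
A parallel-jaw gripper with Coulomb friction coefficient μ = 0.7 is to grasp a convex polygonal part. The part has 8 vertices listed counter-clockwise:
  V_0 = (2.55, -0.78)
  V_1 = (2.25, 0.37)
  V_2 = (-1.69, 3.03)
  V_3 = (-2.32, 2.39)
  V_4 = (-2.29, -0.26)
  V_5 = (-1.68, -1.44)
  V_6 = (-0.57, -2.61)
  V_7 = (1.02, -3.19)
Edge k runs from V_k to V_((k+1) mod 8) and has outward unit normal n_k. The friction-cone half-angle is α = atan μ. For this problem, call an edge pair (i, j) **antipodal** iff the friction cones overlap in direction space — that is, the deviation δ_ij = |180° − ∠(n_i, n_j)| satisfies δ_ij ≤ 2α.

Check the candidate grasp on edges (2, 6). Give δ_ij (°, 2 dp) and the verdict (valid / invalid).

α = atan 0.7 = 34.99°;  2α = 69.98°
edge 2: e_2 = (-0.63, -0.64);  n_2 = (-0.7127, +0.7015)
edge 6: e_6 = (+1.59, -0.58);  n_6 = (-0.3427, -0.9394)
∠(n_2, n_6) = 114.51°
δ = |180° − 114.51°| = 65.49°
65.49° ≤ 2α = 69.98°  →  valid

δ = 65.49°, valid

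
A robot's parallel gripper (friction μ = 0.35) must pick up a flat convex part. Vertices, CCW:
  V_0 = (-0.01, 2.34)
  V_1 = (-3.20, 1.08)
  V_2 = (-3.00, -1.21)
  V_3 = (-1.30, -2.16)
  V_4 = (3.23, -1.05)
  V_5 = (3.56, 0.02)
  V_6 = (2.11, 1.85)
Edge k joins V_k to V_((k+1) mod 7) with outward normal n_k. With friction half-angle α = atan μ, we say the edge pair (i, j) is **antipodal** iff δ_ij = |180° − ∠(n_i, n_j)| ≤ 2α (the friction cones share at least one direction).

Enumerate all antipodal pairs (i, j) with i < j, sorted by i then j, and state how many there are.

count = 6; pairs: (0,3), (1,4), (1,5), (2,5), (2,6), (3,6)

α = atan 0.35 = 19.29°;  2α = 38.58°
n_0 = (-0.3674, +0.9301)
n_1 = (-0.9962, -0.0870)
n_2 = (-0.4878, -0.8729)
n_3 = (+0.2380, -0.9713)
n_4 = (+0.9556, -0.2947)
n_5 = (+0.7838, +0.6210)
n_6 = (+0.2252, +0.9743)
  (0,1): δ = 106.56°  ·
  (0,2): δ = 50.75°  ·
  (0,3): δ = 7.79°  ✓
  (0,4): δ = 51.31°  ·
  (0,5): δ = 106.84°  ·
  (0,6): δ = 145.43°  ·
  (1,2): δ = 124.19°  ·
  (1,3): δ = 81.22°  ·
  (1,4): δ = 22.13°  ✓
  (1,5): δ = 33.40°  ✓
  (1,6): δ = 71.99°  ·
  (2,3): δ = 137.03°  ·
  (2,4): δ = 77.94°  ·
  (2,5): δ = 22.41°  ✓
  (2,6): δ = 16.18°  ✓
  (3,4): δ = 120.91°  ·
  (3,5): δ = 65.38°  ·
  (3,6): δ = 26.78°  ✓
  (4,5): δ = 124.47°  ·
  (4,6): δ = 85.87°  ·
  (5,6): δ = 141.41°  ·
antipodal pairs: 6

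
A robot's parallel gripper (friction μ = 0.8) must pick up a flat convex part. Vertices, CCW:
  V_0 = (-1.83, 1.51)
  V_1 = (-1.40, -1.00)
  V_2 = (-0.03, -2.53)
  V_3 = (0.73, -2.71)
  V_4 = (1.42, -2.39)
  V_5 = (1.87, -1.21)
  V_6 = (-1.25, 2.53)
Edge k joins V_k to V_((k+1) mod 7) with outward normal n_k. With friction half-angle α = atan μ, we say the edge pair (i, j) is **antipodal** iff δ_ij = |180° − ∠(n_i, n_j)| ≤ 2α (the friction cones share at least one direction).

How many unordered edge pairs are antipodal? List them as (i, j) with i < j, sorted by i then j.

count = 11; pairs: (0,3), (0,4), (0,5), (1,4), (1,5), (2,5), (2,6), (3,5), (3,6), (4,6), (5,6)

α = atan 0.8 = 38.66°;  2α = 77.32°
n_0 = (-0.9856, -0.1689)
n_1 = (-0.7450, -0.6671)
n_2 = (-0.2305, -0.9731)
n_3 = (+0.4207, -0.9072)
n_4 = (+0.9344, -0.3563)
n_5 = (+0.7679, +0.6406)
n_6 = (-0.8693, +0.4943)
  (0,1): δ = 147.88°  ·
  (0,2): δ = 113.05°  ·
  (0,3): δ = 74.84°  ✓
  (0,4): δ = 30.60°  ✓
  (0,5): δ = 30.11°  ✓
  (0,6): δ = 140.66°  ·
  (1,2): δ = 145.17°  ·
  (1,3): δ = 106.96°  ·
  (1,4): δ = 62.72°  ✓
  (1,5): δ = 2.01°  ✓
  (1,6): δ = 108.53°  ·
  (2,3): δ = 141.80°  ·
  (2,4): δ = 97.55°  ·
  (2,5): δ = 36.84°  ✓
  (2,6): δ = 73.70°  ✓
  (3,4): δ = 135.76°  ·
  (3,5): δ = 75.04°  ✓
  (3,6): δ = 35.50°  ✓
  (4,5): δ = 119.29°  ·
  (4,6): δ = 8.75°  ✓
  (5,6): δ = 69.46°  ✓
antipodal pairs: 11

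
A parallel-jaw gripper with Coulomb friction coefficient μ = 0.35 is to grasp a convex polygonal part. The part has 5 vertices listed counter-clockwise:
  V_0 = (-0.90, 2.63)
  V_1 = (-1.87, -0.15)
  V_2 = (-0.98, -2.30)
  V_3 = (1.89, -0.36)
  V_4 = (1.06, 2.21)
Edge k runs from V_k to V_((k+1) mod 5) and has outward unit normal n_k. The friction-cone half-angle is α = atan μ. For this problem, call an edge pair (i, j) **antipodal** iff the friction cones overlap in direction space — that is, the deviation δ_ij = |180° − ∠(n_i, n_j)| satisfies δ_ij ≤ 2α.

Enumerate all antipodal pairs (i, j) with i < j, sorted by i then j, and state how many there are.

count = 3; pairs: (0,2), (0,3), (1,3)

α = atan 0.35 = 19.29°;  2α = 38.58°
n_0 = (-0.9442, +0.3294)
n_1 = (-0.9240, -0.3825)
n_2 = (+0.5600, -0.8285)
n_3 = (+0.9516, +0.3073)
n_4 = (+0.2095, +0.9778)
  (0,1): δ = 138.28°  ·
  (0,2): δ = 36.71°  ✓
  (0,3): δ = 37.13°  ✓
  (0,4): δ = 97.14°  ·
  (1,2): δ = 78.43°  ·
  (1,3): δ = 4.59°  ✓
  (1,4): δ = 55.42°  ·
  (2,3): δ = 106.16°  ·
  (2,4): δ = 46.15°  ·
  (3,4): δ = 119.99°  ·
antipodal pairs: 3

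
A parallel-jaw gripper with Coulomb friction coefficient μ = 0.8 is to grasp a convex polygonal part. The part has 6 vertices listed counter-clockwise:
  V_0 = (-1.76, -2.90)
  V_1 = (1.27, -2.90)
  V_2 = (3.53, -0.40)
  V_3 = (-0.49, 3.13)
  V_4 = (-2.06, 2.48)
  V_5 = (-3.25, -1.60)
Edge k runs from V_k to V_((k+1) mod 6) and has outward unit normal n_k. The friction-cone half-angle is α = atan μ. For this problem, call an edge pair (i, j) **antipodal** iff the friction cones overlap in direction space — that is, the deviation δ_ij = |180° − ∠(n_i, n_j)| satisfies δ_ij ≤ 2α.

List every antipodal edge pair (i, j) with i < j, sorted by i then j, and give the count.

count = 8; pairs: (0,2), (0,3), (0,4), (1,3), (1,4), (2,4), (2,5), (3,5)

α = atan 0.8 = 38.66°;  2α = 77.32°
n_0 = (+0.0000, -1.0000)
n_1 = (+0.7418, -0.6706)
n_2 = (+0.6598, +0.7514)
n_3 = (-0.3825, +0.9239)
n_4 = (-0.9600, +0.2800)
n_5 = (-0.6574, -0.7535)
  (0,1): δ = 132.11°  ·
  (0,2): δ = 41.29°  ✓
  (0,3): δ = 22.49°  ✓
  (0,4): δ = 73.74°  ✓
  (0,5): δ = 138.90°  ·
  (1,2): δ = 89.17°  ·
  (1,3): δ = 25.40°  ✓
  (1,4): δ = 25.85°  ✓
  (1,5): δ = 91.01°  ·
  (2,3): δ = 116.22°  ·
  (2,4): δ = 64.97°  ✓
  (2,5): δ = 0.18°  ✓
  (3,4): δ = 128.75°  ·
  (3,5): δ = 63.59°  ✓
  (4,5): δ = 114.84°  ·
antipodal pairs: 8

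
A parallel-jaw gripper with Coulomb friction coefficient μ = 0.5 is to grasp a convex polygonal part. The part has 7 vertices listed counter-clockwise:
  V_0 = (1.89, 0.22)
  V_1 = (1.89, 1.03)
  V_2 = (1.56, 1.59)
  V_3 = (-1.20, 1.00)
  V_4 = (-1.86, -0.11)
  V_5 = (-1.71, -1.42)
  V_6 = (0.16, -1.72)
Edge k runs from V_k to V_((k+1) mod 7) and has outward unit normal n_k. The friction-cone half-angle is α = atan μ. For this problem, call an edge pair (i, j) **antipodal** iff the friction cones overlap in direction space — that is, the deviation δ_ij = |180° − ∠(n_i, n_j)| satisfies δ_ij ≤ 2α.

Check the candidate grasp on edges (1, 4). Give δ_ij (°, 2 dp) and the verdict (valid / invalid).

α = atan 0.5 = 26.57°;  2α = 53.13°
edge 1: e_1 = (-0.33, +0.56);  n_1 = (+0.8615, +0.5077)
edge 4: e_4 = (+0.15, -1.31);  n_4 = (-0.9935, -0.1138)
∠(n_1, n_4) = 156.02°
δ = |180° − 156.02°| = 23.98°
23.98° ≤ 2α = 53.13°  →  valid

δ = 23.98°, valid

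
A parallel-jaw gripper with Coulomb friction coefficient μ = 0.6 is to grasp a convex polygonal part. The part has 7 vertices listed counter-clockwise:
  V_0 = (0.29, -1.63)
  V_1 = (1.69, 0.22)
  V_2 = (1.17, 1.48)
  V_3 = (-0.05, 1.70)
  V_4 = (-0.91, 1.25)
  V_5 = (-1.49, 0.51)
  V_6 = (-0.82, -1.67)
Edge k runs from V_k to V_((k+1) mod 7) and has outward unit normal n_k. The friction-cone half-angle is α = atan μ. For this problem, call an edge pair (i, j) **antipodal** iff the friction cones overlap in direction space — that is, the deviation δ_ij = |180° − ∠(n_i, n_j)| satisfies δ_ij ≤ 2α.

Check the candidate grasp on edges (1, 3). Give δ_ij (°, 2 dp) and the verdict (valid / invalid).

α = atan 0.6 = 30.96°;  2α = 61.93°
edge 1: e_1 = (-0.52, +1.26);  n_1 = (+0.9244, +0.3815)
edge 3: e_3 = (-0.86, -0.45);  n_3 = (-0.4636, +0.8860)
∠(n_1, n_3) = 95.20°
δ = |180° − 95.20°| = 84.80°
84.80° > 2α = 61.93°  →  invalid

δ = 84.80°, invalid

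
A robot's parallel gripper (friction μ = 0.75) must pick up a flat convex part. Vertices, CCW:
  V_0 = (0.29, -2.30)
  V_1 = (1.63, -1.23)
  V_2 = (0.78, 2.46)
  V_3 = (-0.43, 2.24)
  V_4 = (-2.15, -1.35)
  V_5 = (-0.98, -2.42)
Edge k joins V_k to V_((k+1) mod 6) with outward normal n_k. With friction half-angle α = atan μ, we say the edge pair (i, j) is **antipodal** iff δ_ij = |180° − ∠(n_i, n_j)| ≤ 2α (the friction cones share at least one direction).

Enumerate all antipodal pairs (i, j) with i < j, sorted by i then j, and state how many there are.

count = 7; pairs: (0,2), (0,3), (1,3), (1,4), (2,4), (2,5), (3,5)

α = atan 0.75 = 36.87°;  2α = 73.74°
n_0 = (+0.6240, -0.7814)
n_1 = (+0.9745, +0.2245)
n_2 = (-0.1789, +0.9839)
n_3 = (-0.9018, +0.4321)
n_4 = (-0.6749, -0.7379)
n_5 = (+0.0941, -0.9956)
  (0,1): δ = 115.64°  ·
  (0,2): δ = 28.30°  ✓
  (0,3): δ = 25.79°  ✓
  (0,4): δ = 98.95°  ·
  (0,5): δ = 146.79°  ·
  (1,2): δ = 92.67°  ·
  (1,3): δ = 38.57°  ✓
  (1,4): δ = 34.58°  ✓
  (1,5): δ = 82.43°  ·
  (2,3): δ = 125.90°  ·
  (2,4): δ = 52.75°  ✓
  (2,5): δ = 4.91°  ✓
  (3,4): δ = 106.84°  ·
  (3,5): δ = 59.00°  ✓
  (4,5): δ = 132.16°  ·
antipodal pairs: 7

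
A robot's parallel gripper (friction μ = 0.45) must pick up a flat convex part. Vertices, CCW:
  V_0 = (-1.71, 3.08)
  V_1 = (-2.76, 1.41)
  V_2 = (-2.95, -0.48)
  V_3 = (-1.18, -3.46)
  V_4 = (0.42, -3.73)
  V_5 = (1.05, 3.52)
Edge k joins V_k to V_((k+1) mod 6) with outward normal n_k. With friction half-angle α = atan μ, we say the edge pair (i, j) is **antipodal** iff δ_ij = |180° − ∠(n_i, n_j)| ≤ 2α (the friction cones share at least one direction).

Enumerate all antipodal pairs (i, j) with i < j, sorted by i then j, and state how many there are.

count = 4; pairs: (0,4), (1,4), (2,4), (3,5)

α = atan 0.45 = 24.23°;  2α = 48.46°
n_0 = (-0.8466, +0.5323)
n_1 = (-0.9950, +0.1000)
n_2 = (-0.8598, -0.5107)
n_3 = (-0.1664, -0.9861)
n_4 = (+0.9962, -0.0866)
n_5 = (-0.1574, +0.9875)
  (0,1): δ = 153.58°  ·
  (0,2): δ = 117.13°  ·
  (0,3): δ = 67.42°  ·
  (0,4): δ = 27.19°  ✓
  (0,5): δ = 131.22°  ·
  (1,2): δ = 143.55°  ·
  (1,3): δ = 93.84°  ·
  (1,4): δ = 0.77°  ✓
  (1,5): δ = 104.80°  ·
  (2,3): δ = 130.29°  ·
  (2,4): δ = 35.67°  ✓
  (2,5): δ = 68.35°  ·
  (3,4): δ = 85.39°  ·
  (3,5): δ = 18.64°  ✓
  (4,5): δ = 75.98°  ·
antipodal pairs: 4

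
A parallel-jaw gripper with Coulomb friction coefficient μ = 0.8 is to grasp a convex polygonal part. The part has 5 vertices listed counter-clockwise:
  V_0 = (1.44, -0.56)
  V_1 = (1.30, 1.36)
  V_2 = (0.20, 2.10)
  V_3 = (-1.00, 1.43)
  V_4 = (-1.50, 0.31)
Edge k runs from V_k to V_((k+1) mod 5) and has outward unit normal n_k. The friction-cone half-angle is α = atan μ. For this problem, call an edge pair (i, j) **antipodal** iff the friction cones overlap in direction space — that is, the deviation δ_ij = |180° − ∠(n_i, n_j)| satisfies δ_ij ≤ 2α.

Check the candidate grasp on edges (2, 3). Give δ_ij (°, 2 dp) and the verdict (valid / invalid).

α = atan 0.8 = 38.66°;  2α = 77.32°
edge 2: e_2 = (-1.20, -0.67);  n_2 = (-0.4875, +0.8731)
edge 3: e_3 = (-0.50, -1.12);  n_3 = (-0.9131, +0.4077)
∠(n_2, n_3) = 36.77°
δ = |180° − 36.77°| = 143.23°
143.23° > 2α = 77.32°  →  invalid

δ = 143.23°, invalid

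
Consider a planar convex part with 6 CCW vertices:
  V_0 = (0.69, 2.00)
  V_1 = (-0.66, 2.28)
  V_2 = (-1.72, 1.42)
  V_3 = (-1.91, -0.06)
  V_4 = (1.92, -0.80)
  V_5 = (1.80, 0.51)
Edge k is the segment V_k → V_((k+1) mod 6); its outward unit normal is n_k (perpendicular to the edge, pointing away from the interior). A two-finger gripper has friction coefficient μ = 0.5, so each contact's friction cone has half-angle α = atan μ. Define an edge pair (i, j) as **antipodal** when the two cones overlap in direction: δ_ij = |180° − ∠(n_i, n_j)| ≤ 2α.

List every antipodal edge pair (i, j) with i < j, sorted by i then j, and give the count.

count = 5; pairs: (0,3), (1,3), (2,4), (2,5), (3,5)

α = atan 0.5 = 26.57°;  2α = 53.13°
n_0 = (+0.2031, +0.9792)
n_1 = (-0.6300, +0.7766)
n_2 = (-0.9919, +0.1273)
n_3 = (-0.1897, -0.9818)
n_4 = (+0.9958, +0.0912)
n_5 = (+0.8019, +0.5974)
  (0,1): δ = 129.23°  ·
  (0,2): δ = 85.60°  ·
  (0,3): δ = 0.78°  ✓
  (0,4): δ = 106.95°  ·
  (0,5): δ = 138.40°  ·
  (1,2): δ = 136.37°  ·
  (1,3): δ = 49.99°  ✓
  (1,4): δ = 56.18°  ·
  (1,5): δ = 87.63°  ·
  (2,3): δ = 93.62°  ·
  (2,4): δ = 12.55°  ✓
  (2,5): δ = 44.00°  ✓
  (3,4): δ = 73.83°  ·
  (3,5): δ = 42.38°  ✓
  (4,5): δ = 148.55°  ·
antipodal pairs: 5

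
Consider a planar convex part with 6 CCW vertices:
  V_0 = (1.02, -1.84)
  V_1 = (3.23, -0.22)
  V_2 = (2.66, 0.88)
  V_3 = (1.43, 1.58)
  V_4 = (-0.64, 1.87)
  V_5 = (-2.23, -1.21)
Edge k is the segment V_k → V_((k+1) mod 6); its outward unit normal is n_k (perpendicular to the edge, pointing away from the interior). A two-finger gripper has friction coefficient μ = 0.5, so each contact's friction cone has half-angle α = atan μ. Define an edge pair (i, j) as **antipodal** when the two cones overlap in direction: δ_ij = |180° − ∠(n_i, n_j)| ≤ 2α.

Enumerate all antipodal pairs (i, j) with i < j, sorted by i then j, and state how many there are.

count = 5; pairs: (0,3), (0,4), (1,5), (2,5), (3,5)

α = atan 0.5 = 26.57°;  2α = 53.13°
n_0 = (+0.5912, -0.8065)
n_1 = (+0.8879, +0.4601)
n_2 = (+0.4946, +0.8691)
n_3 = (+0.1387, +0.9903)
n_4 = (-0.8886, +0.4587)
n_5 = (-0.1903, -0.9817)
  (0,1): δ = 98.85°  ·
  (0,2): δ = 65.89°  ·
  (0,3): δ = 44.22°  ✓
  (0,4): δ = 26.45°  ✓
  (0,5): δ = 132.79°  ·
  (1,2): δ = 147.04°  ·
  (1,3): δ = 125.37°  ·
  (1,4): δ = 54.70°  ·
  (1,5): δ = 51.64°  ✓
  (2,3): δ = 158.33°  ·
  (2,4): δ = 87.66°  ·
  (2,5): δ = 18.67°  ✓
  (3,4): δ = 109.33°  ·
  (3,5): δ = 3.00°  ✓
  (4,5): δ = 73.67°  ·
antipodal pairs: 5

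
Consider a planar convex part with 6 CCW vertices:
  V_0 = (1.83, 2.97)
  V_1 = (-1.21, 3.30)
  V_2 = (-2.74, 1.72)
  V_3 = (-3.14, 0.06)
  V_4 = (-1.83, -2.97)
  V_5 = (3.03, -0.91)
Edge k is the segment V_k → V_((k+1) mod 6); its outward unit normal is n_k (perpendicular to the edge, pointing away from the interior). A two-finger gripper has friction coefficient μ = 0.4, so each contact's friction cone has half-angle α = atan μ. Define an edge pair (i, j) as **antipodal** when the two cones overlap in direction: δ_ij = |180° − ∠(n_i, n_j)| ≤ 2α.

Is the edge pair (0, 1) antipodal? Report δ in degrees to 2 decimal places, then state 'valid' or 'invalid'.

α = atan 0.4 = 21.80°;  2α = 43.60°
edge 0: e_0 = (-3.04, +0.33);  n_0 = (+0.1079, +0.9942)
edge 1: e_1 = (-1.53, -1.58);  n_1 = (-0.7184, +0.6956)
∠(n_0, n_1) = 52.12°
δ = |180° − 52.12°| = 127.88°
127.88° > 2α = 43.60°  →  invalid

δ = 127.88°, invalid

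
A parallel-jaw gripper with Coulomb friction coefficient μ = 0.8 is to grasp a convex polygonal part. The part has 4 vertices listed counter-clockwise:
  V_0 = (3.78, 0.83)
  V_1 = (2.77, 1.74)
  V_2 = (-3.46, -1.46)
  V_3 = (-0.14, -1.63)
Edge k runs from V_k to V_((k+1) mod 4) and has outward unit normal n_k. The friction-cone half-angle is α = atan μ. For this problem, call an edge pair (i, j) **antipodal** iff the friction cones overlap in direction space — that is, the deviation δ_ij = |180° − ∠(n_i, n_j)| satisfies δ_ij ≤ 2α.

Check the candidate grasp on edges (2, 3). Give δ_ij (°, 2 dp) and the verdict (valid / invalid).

δ = 144.96°, invalid

α = atan 0.8 = 38.66°;  2α = 77.32°
edge 2: e_2 = (+3.32, -0.17);  n_2 = (-0.0511, -0.9987)
edge 3: e_3 = (+3.92, +2.46);  n_3 = (+0.5316, -0.8470)
∠(n_2, n_3) = 35.04°
δ = |180° − 35.04°| = 144.96°
144.96° > 2α = 77.32°  →  invalid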